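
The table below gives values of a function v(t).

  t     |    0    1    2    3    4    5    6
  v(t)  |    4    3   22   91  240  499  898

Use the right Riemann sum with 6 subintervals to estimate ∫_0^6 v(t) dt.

1753

Δt = 1.
Sum = 1·[3 + 22 + 91 + 240 + 499 + 898] = 1753.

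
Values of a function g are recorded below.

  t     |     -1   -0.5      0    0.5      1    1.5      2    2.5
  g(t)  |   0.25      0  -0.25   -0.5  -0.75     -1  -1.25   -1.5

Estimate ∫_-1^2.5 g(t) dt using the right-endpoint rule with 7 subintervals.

-2.625

Δt = 0.5.
Sum = 0.5·[0 + (-0.25) + (-0.5) + (-0.75) + (-1) + (-1.25) + (-1.5)] = -2.625.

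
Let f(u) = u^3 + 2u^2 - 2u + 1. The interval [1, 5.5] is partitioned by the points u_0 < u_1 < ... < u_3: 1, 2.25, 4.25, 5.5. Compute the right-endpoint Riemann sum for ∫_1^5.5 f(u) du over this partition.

504.39453125

Subinterval widths: 1.25, 2, 1.25.
Right endpoints: 2.25, 4.25, 5.5.
f(2.25) = 18.015625, f(4.25) = 105.390625, f(5.5) = 216.875.
Sum = Σ Δu_i · f(u_i).
Sum = 504.39453125.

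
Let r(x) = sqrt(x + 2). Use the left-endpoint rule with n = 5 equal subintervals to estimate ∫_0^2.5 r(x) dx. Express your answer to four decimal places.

4.2991

Δx = (2.5 − 0)/5 = 0.5.
Left endpoints: 0, 0.5, 1, 1.5, 2.
r(0) ≈ 1.4142, r(0.5) ≈ 1.5811, r(1) ≈ 1.7321, r(1.5) ≈ 1.8708, r(2) ≈ 2.0000.
Sum = Δx · [r(0) + r(0.5) + r(1) + r(1.5) + r(2)].
Sum ≈ 4.2991.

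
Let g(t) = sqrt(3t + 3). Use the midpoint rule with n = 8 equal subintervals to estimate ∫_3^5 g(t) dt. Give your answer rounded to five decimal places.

Δt = (5 − 3)/8 = 0.25.
Midpoints: 3.125, 3.375, 3.625, 3.875, 4.125, 4.375, 4.625, 4.875.
g(3.125) ≈ 3.51781, g(3.375) ≈ 3.62284, g(3.625) ≈ 3.72492, g(3.875) ≈ 3.82426, g(4.125) ≈ 3.92110, g(4.375) ≈ 4.01559, g(4.625) ≈ 4.10792, g(4.875) ≈ 4.19821.
Sum = Δt · [g(3.125) + g(3.375) + g(3.625) + ...].
Sum ≈ 7.73317.

7.73317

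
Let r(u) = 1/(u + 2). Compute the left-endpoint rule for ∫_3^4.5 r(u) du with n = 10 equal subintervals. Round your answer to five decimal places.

0.26586

Δu = (4.5 − 3)/10 = 0.15.
Left endpoints: 3, 3.15, 3.3, 3.45, 3.6, 3.75, 3.9, 4.05, 4.2, 4.35.
r(3) = 0.2, r(3.15) = 20/103, r(3.3) = 10/53, r(3.45) = 20/109, r(3.6) = 5/28, r(3.75) = 4/23, r(3.9) = 10/59, r(4.05) = 20/121, r(4.2) = 5/31, r(4.35) = 20/127.
Sum = Δu · [r(3) + r(3.15) + r(3.3) + ...].
Sum ≈ 0.26586.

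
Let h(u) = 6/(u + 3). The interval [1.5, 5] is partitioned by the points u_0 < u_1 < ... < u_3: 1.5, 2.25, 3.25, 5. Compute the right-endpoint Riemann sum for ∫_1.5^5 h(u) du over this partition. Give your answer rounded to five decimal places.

3.12964

Subinterval widths: 0.75, 1, 1.75.
Right endpoints: 2.25, 3.25, 5.
h(2.25) = 8/7, h(3.25) = 0.96, h(5) = 0.75.
Sum = Σ Δu_i · h(u_i).
Sum ≈ 3.12964.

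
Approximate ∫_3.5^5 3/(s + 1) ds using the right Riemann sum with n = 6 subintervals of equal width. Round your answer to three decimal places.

0.843

Δs = (5 − 3.5)/6 = 0.25.
Right endpoints: 3.75, 4, 4.25, 4.5, 4.75, 5.
f(3.75) = 12/19, f(4) = 0.6, f(4.25) = 4/7, f(4.5) = 6/11, f(4.75) = 12/23, f(5) = 0.5.
Sum = Δs · [f(3.75) + f(4) + f(4.25) + ...].
Sum ≈ 0.843.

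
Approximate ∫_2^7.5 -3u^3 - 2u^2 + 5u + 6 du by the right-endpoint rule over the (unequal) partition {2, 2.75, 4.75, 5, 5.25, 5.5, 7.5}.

-3730.6328125

Subinterval widths: 0.75, 2, 0.25, 0.25, 0.25, 2.
Right endpoints: 2.75, 4.75, 5, 5.25, 5.5, 7.5.
f(2.75) = -57.765625, f(4.75) = -336.890625, f(5) = -394, f(5.25) = -456.984375, f(5.5) = -526.125, f(7.5) = -1334.625.
Sum = Σ Δu_i · f(u_i).
Sum = -3730.6328125.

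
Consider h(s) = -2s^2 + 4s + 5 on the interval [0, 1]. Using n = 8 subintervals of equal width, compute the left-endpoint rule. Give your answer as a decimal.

Δs = (1 − 0)/8 = 0.125.
Left endpoints: 0, 0.125, 0.25, 0.375, 0.5, 0.625, 0.75, 0.875.
h(0) = 5, h(0.125) = 5.46875, h(0.25) = 5.875, h(0.375) = 6.21875, h(0.5) = 6.5, h(0.625) = 6.71875, h(0.75) = 6.875, h(0.875) = 6.96875.
Sum = Δs · [h(0) + h(0.125) + h(0.25) + ...].
Sum = 6.203125.

6.203125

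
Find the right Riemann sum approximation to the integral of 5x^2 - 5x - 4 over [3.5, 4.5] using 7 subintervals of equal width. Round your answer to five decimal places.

Δx = (4.5 − 3.5)/7 = 1/7.
Right endpoints: 51/14, 53/14, 55/14, 57/14, 59/14, 61/14, 4.5.
f(51/14) = 8651/196, f(53/14) = 9551/196, f(55/14) = 10491/196, f(57/14) = 11471/196, f(59/14) = 12491/196, f(61/14) = 13551/196, f(4.5) = 74.75.
Sum = Δx · [f(51/14) + f(53/14) + f(55/14) + ...].
Sum ≈ 58.93367.

58.93367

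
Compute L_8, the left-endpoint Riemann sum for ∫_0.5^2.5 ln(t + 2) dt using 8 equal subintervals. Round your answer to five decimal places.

2.40322

Δt = (2.5 − 0.5)/8 = 0.25.
Left endpoints: 0.5, 0.75, 1, 1.25, 1.5, 1.75, 2, 2.25.
f(0.5) ≈ 0.91629, f(0.75) ≈ 1.01160, f(1) ≈ 1.09861, f(1.25) ≈ 1.17865, f(1.5) ≈ 1.25276, f(1.75) ≈ 1.32176, f(2) ≈ 1.38629, f(2.25) ≈ 1.44692.
Sum = Δt · [f(0.5) + f(0.75) + f(1) + ...].
Sum ≈ 2.40322.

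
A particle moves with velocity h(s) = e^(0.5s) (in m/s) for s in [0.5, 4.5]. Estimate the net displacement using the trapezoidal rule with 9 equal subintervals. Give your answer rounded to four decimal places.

16.4749

Δs = (4.5 − 0.5)/9 = 4/9.
h(0.5) ≈ 1.2840, h(17/18) ≈ 1.6036, h(25/18) ≈ 2.0026, h(11/6) ≈ 2.5009, h(41/18) ≈ 3.1233, h(49/18) ≈ 3.9005, h(19/6) ≈ 4.8712, h(65/18) ≈ 6.0834, h(73/18) ≈ 7.5972, h(4.5) ≈ 9.4877.
T_9 = (Δs/2)·[h(s_0) + 2h(s_1) + ... + 2h(s_{8}) + h(s_9)].
Sum ≈ 16.4749.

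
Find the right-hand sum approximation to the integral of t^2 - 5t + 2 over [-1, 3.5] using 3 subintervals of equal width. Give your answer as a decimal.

-11.25

Δt = (3.5 − (-1))/3 = 1.5.
Right endpoints: 0.5, 2, 3.5.
f(0.5) = -0.25, f(2) = -4, f(3.5) = -3.25.
Sum = Δt · [f(0.5) + f(2) + f(3.5)].
Sum = -11.25.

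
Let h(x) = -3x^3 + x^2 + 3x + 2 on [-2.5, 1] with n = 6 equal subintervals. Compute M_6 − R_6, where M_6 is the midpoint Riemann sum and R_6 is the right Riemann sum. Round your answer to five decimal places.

M_6 ≈ 32.4443721.
R_6 ≈ 21.7362558.
M_6 − R_6 ≈ 10.70812.

10.70812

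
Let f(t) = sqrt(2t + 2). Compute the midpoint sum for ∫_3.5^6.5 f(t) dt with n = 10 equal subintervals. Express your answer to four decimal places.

10.3652

Δt = (6.5 − 3.5)/10 = 0.3.
Midpoints: 3.65, 3.95, 4.25, 4.55, 4.85, 5.15, 5.45, 5.75, 6.05, 6.35.
f(3.65) ≈ 3.0496, f(3.95) ≈ 3.1464, f(4.25) ≈ 3.2404, f(4.55) ≈ 3.3317, f(4.85) ≈ 3.4205, f(5.15) ≈ 3.5071, f(5.45) ≈ 3.5917, f(5.75) ≈ 3.6742, f(6.05) ≈ 3.7550, f(6.35) ≈ 3.8341.
Sum = Δt · [f(3.65) + f(3.95) + f(4.25) + ...].
Sum ≈ 10.3652.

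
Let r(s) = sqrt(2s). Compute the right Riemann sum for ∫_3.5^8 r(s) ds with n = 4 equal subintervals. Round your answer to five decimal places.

15.90823

Δs = (8 − 3.5)/4 = 1.125.
Right endpoints: 4.625, 5.75, 6.875, 8.
r(4.625) ≈ 3.04138, r(5.75) ≈ 3.39116, r(6.875) ≈ 3.70810, r(8) ≈ 4.00000.
Sum = Δs · [r(4.625) + r(5.75) + r(6.875) + r(8)].
Sum ≈ 15.90823.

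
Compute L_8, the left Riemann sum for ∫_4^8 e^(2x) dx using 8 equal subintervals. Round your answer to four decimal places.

2584887.2447

Δx = (8 − 4)/8 = 0.5.
Left endpoints: 4, 4.5, 5, 5.5, 6, 6.5, 7, 7.5.
f(4) ≈ 2980.9580, f(4.5) ≈ 8103.0839, f(5) ≈ 22026.4658, f(5.5) ≈ 59874.1417, f(6) ≈ 162754.7914, f(6.5) ≈ 442413.3920, f(7) ≈ 1202604.2842, f(7.5) ≈ 3269017.3725.
Sum = Δx · [f(4) + f(4.5) + f(5) + ...].
Sum ≈ 2584887.2447.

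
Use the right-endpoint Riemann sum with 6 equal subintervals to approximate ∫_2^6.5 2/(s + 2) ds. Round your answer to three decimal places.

1.413

Δs = (6.5 − 2)/6 = 0.75.
Right endpoints: 2.75, 3.5, 4.25, 5, 5.75, 6.5.
f(2.75) = 8/19, f(3.5) = 4/11, f(4.25) = 0.32, f(5) = 2/7, f(5.75) = 8/31, f(6.5) = 4/17.
Sum = Δs · [f(2.75) + f(3.5) + f(4.25) + ...].
Sum ≈ 1.413.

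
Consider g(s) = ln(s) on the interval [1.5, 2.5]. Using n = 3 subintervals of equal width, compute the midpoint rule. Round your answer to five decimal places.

0.68376

Δs = (2.5 − 1.5)/3 = 1/3.
Midpoints: 5/3, 2, 7/3.
g(5/3) ≈ 0.51083, g(2) ≈ 0.69315, g(7/3) ≈ 0.84730.
Sum = Δs · [g(5/3) + g(2) + g(7/3)].
Sum ≈ 0.68376.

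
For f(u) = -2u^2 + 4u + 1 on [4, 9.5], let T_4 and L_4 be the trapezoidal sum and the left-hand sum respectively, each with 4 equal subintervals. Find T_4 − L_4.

T_4 = -378.3828125.
L_4 = -291.4140625.
T_4 − L_4 = -86.96875.

-86.96875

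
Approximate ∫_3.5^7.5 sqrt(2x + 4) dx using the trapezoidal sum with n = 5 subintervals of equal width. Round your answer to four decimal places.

15.4416

Δx = (7.5 − 3.5)/5 = 0.8.
f(3.5) ≈ 3.3166, f(4.3) ≈ 3.5496, f(5.1) ≈ 3.7683, f(5.9) ≈ 3.9749, f(6.7) ≈ 4.1713, f(7.5) ≈ 4.3589.
T_5 = (Δx/2)·[f(x_0) + 2f(x_1) + ... + 2f(x_{4}) + f(x_5)].
Sum ≈ 15.4416.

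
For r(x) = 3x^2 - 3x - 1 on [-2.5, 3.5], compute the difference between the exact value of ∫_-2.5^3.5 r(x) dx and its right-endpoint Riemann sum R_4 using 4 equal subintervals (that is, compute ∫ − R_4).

-6.75

Exact integral: ∫_-2.5^3.5 r(x) dx = 43.5.
R_4 = 50.25.
Error = 43.5 − 50.25 = -6.75.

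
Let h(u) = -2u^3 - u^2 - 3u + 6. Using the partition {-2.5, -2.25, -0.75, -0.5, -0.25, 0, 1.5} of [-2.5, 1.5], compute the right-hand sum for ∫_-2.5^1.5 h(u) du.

Subinterval widths: 0.25, 1.5, 0.25, 0.25, 0.25, 1.5.
Right endpoints: -2.25, -0.75, -0.5, -0.25, 0, 1.5.
h(-2.25) = 30.46875, h(-0.75) = 8.53125, h(-0.5) = 7.5, h(-0.25) = 6.71875, h(0) = 6, h(1.5) = -7.5.
Sum = Σ Δu_i · h(u_i).
Sum = 14.21875.

14.21875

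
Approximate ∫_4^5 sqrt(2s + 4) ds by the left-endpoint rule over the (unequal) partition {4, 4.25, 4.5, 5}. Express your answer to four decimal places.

Subinterval widths: 0.25, 0.25, 0.5.
Left endpoints: 4, 4.25, 4.5.
f(4) ≈ 3.4641, f(4.25) ≈ 3.5355, f(4.5) ≈ 3.6056.
Sum = Σ Δs_i · f(s_i).
Sum ≈ 3.5527.

3.5527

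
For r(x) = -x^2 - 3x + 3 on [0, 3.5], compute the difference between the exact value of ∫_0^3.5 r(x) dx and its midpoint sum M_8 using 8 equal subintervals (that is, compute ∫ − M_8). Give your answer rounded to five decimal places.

-0.05583

Exact integral: ∫_0^3.5 r(x) dx ≈ -22.1666667.
M_8 ≈ -22.1108398.
Error ≈ -22.1666667 − (-22.1108398) ≈ -0.05583.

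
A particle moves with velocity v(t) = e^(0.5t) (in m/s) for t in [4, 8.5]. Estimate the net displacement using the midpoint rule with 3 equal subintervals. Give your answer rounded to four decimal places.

Δt = (8.5 − 4)/3 = 1.5.
Midpoints: 4.75, 6.25, 7.75.
v(4.75) ≈ 10.7510, v(6.25) ≈ 22.7599, v(7.75) ≈ 48.1827.
Sum = Δt · [v(4.75) + v(6.25) + v(7.75)].
Sum ≈ 122.5404.

122.5404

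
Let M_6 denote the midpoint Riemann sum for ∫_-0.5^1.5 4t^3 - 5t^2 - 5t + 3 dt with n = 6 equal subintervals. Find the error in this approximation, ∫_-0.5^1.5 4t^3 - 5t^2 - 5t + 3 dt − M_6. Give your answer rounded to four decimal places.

Exact integral: ∫_-0.5^1.5 f(t) dt ≈ 0.166667.
M_6 ≈ 0.148148.
Error ≈ 0.166667 − 0.148148 ≈ 0.0185.

0.0185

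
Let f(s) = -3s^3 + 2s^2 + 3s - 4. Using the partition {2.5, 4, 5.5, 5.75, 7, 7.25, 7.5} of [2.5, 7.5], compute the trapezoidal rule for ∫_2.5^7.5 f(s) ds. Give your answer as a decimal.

Subinterval widths: 1.5, 1.5, 0.25, 1.25, 0.25, 0.25.
f(2.5) = -30.875, f(4) = -152, f(5.5) = -426.125, f(5.75) = -490.953125, f(7) = -914, f(7.25) = -1020.359375, f(7.5) = -1134.625.
On each subinterval the trapezoid contributes (Δs_i/2)·[f(s_{i-1}) + f(s_i)].
Sum = -2074.6484375.

-2074.6484375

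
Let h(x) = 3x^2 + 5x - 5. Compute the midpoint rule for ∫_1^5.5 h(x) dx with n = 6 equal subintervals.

Δx = (5.5 − 1)/6 = 0.75.
Midpoints: 1.375, 2.125, 2.875, 3.625, 4.375, 5.125.
h(1.375) = 7.546875, h(2.125) = 19.171875, h(2.875) = 34.171875, h(3.625) = 52.546875, h(4.375) = 74.296875, h(5.125) = 99.421875.
Sum = Δx · [h(1.375) + h(2.125) + h(2.875) + ...].
Sum = 215.3671875.

215.3671875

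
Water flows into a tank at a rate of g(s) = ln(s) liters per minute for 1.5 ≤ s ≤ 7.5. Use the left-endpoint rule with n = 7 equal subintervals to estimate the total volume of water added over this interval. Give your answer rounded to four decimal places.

Δs = (7.5 − 1.5)/7 = 6/7.
Left endpoints: 1.5, 33/14, 45/14, 57/14, 69/14, 81/14, 93/14.
g(1.5) ≈ 0.4055, g(33/14) ≈ 0.8575, g(45/14) ≈ 1.1676, g(57/14) ≈ 1.4040, g(69/14) ≈ 1.5950, g(81/14) ≈ 1.7554, g(93/14) ≈ 1.8935.
Sum = Δs · [g(1.5) + g(33/14) + g(45/14) + ...].
Sum ≈ 7.7816.

7.7816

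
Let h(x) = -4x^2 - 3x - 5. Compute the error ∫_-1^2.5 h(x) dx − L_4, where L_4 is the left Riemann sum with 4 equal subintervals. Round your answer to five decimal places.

-11.99479

Exact integral: ∫_-1^2.5 h(x) dx ≈ -47.5416667.
L_4 = -35.546875.
Error ≈ -47.5416667 − (-35.546875) ≈ -11.99479.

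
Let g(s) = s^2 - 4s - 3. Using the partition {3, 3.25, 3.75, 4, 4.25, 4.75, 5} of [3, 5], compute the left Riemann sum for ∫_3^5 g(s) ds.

Subinterval widths: 0.25, 0.5, 0.25, 0.25, 0.5, 0.25.
Left endpoints: 3, 3.25, 3.75, 4, 4.25, 4.75.
g(3) = -6, g(3.25) = -5.4375, g(3.75) = -3.9375, g(4) = -3, g(4.25) = -1.9375, g(4.75) = 0.5625.
Sum = Σ Δs_i · g(s_i).
Sum = -6.78125.

-6.78125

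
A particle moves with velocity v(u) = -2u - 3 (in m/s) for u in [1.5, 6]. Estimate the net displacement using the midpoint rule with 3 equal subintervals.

-47.25

Δu = (6 − 1.5)/3 = 1.5.
Midpoints: 2.25, 3.75, 5.25.
v(2.25) = -7.5, v(3.75) = -10.5, v(5.25) = -13.5.
Sum = Δu · [v(2.25) + v(3.75) + v(5.25)].
Sum = -47.25.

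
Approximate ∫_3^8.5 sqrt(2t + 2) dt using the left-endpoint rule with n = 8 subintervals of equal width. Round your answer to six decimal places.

Δt = (8.5 − 3)/8 = 0.6875.
Left endpoints: 3, 3.6875, 4.375, 5.0625, 5.75, 6.4375, 7.125, 7.8125.
f(3) ≈ 2.828427, f(3.6875) ≈ 3.061862, f(4.375) ≈ 3.278719, f(5.0625) ≈ 3.482097, f(5.75) ≈ 3.674235, f(6.4375) ≈ 3.856812, f(7.125) ≈ 4.031129, f(7.8125) ≈ 4.198214.
Sum = Δt · [f(3) + f(3.6875) + f(4.375) + ...].
Sum ≈ 19.532903.

19.532903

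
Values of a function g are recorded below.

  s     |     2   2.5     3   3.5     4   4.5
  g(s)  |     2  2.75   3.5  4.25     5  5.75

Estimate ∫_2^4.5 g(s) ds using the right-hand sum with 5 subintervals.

10.625

Δs = 0.5.
Sum = 0.5·[2.75 + 3.5 + 4.25 + 5 + 5.75] = 10.625.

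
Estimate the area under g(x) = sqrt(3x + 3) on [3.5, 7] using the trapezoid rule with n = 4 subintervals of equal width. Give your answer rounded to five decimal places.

15.09868

Δx = (7 − 3.5)/4 = 0.875.
g(3.5) ≈ 3.67423, g(4.375) ≈ 4.01559, g(5.25) ≈ 4.33013, g(6.125) ≈ 4.62331, g(7) ≈ 4.89898.
T_4 = (Δx/2)·[g(x_0) + 2g(x_1) + 2g(x_2) + 2g(x_3) + g(x_4)].
Sum ≈ 15.09868.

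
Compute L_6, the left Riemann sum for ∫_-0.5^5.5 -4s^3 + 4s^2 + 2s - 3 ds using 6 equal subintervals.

-440

Δs = (5.5 − (-0.5))/6 = 1.
Left endpoints: -0.5, 0.5, 1.5, 2.5, 3.5, 4.5.
f(-0.5) = -2.5, f(0.5) = -1.5, f(1.5) = -4.5, f(2.5) = -35.5, f(3.5) = -118.5, f(4.5) = -277.5.
Sum = Δs · [f(-0.5) + f(0.5) + f(1.5) + ...].
Sum = -440.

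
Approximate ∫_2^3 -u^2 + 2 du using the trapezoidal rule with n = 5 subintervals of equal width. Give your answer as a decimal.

-4.34

Δu = (3 − 2)/5 = 0.2.
f(2) = -2, f(2.2) = -2.84, f(2.4) = -3.76, f(2.6) = -4.76, f(2.8) = -5.84, f(3) = -7.
T_5 = (Δu/2)·[f(u_0) + 2f(u_1) + ... + 2f(u_{4}) + f(u_5)].
Sum = -4.34.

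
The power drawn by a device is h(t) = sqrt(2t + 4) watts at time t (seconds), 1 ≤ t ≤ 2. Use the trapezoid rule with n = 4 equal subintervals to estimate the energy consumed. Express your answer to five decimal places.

2.64321

Δt = (2 − 1)/4 = 0.25.
h(1) ≈ 2.44949, h(1.25) ≈ 2.54951, h(1.5) ≈ 2.64575, h(1.75) ≈ 2.73861, h(2) ≈ 2.82843.
T_4 = (Δt/2)·[h(t_0) + 2h(t_1) + 2h(t_2) + 2h(t_3) + h(t_4)].
Sum ≈ 2.64321.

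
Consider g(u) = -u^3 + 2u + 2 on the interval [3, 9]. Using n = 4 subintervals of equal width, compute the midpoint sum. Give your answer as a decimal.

Δu = (9 − 3)/4 = 1.5.
Midpoints: 3.75, 5.25, 6.75, 8.25.
g(3.75) = -43.234375, g(5.25) = -132.203125, g(6.75) = -292.046875, g(8.25) = -543.015625.
Sum = Δu · [g(3.75) + g(5.25) + g(6.75) + g(8.25)].
Sum = -1515.75.

-1515.75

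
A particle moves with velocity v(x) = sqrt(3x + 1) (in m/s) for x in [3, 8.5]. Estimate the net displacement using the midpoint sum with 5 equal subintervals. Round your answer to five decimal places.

23.29680

Δx = (8.5 − 3)/5 = 1.1.
Midpoints: 3.55, 4.65, 5.75, 6.85, 7.95.
v(3.55) ≈ 3.41321, v(4.65) ≈ 3.86652, v(5.75) ≈ 4.27200, v(6.85) ≈ 4.64220, v(7.95) ≈ 4.98498.
Sum = Δx · [v(3.55) + v(4.65) + v(5.75) + v(6.85) + v(7.95)].
Sum ≈ 23.29680.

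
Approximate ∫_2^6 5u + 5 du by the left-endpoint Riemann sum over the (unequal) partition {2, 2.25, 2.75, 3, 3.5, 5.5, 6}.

87.8125

Subinterval widths: 0.25, 0.5, 0.25, 0.5, 2, 0.5.
Left endpoints: 2, 2.25, 2.75, 3, 3.5, 5.5.
f(2) = 15, f(2.25) = 16.25, f(2.75) = 18.75, f(3) = 20, f(3.5) = 22.5, f(5.5) = 32.5.
Sum = Σ Δu_i · f(u_i).
Sum = 87.8125.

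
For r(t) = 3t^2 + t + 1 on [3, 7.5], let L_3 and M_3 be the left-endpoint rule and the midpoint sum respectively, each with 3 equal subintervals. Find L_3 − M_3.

L_3 = 318.375.
M_3 = 420.46875.
L_3 − M_3 = -102.09375.

-102.09375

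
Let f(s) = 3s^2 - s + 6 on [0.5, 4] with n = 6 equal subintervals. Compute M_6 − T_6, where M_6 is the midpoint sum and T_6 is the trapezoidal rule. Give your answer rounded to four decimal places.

M_6 ≈ 76.702257.
T_6 ≈ 77.595486.
M_6 − T_6 ≈ -0.8932.

-0.8932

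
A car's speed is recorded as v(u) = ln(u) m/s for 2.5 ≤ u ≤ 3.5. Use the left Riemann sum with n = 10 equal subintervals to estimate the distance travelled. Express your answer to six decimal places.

1.077025

Δu = (3.5 − 2.5)/10 = 0.1.
Left endpoints: 2.5, 2.6, 2.7, 2.8, 2.9, 3, 3.1, 3.2, 3.3, 3.4.
v(2.5) ≈ 0.916291, v(2.6) ≈ 0.955511, v(2.7) ≈ 0.993252, v(2.8) ≈ 1.029619, v(2.9) ≈ 1.064711, v(3) ≈ 1.098612, v(3.1) ≈ 1.131402, v(3.2) ≈ 1.163151, v(3.3) ≈ 1.193922, v(3.4) ≈ 1.223775.
Sum = Δu · [v(2.5) + v(2.6) + v(2.7) + ...].
Sum ≈ 1.077025.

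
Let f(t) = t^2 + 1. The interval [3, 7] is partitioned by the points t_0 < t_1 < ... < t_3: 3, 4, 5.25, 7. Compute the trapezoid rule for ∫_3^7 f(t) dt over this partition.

110.71875

Subinterval widths: 1, 1.25, 1.75.
f(3) = 10, f(4) = 17, f(5.25) = 28.5625, f(7) = 50.
On each subinterval the trapezoid contributes (Δt_i/2)·[f(t_{i-1}) + f(t_i)].
Sum = 110.71875.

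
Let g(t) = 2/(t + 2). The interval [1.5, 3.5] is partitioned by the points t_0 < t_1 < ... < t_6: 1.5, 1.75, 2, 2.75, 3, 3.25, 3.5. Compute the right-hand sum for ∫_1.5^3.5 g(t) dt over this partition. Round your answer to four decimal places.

Subinterval widths: 0.25, 0.25, 0.75, 0.25, 0.25, 0.25.
Right endpoints: 1.75, 2, 2.75, 3, 3.25, 3.5.
g(1.75) = 8/15, g(2) = 0.5, g(2.75) = 8/19, g(3) = 0.4, g(3.25) = 8/21, g(3.5) = 4/11.
Sum = Σ Δt_i · g(t_i).
Sum ≈ 0.8603.

0.8603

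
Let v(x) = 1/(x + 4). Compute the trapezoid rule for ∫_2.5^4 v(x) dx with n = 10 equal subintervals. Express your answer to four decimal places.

Δx = (4 − 2.5)/10 = 0.15.
v(2.5) = 2/13, v(2.65) = 20/133, v(2.8) = 5/34, v(2.95) = 20/139, v(3.1) = 10/71, v(3.25) = 4/29, v(3.4) = 5/37, v(3.55) = 20/151, v(3.7) = 10/77, v(3.85) = 20/157, v(4) = 0.125.
T_10 = (Δx/2)·[v(x_0) + 2v(x_1) + ... + 2v(x_{9}) + v(x_10)].
Sum ≈ 0.2077.

0.2077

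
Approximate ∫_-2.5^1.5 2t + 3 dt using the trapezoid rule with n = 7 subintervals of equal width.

8

Δt = (1.5 − (-2.5))/7 = 4/7.
f(-2.5) = -2, f(-27/14) = -6/7, f(-19/14) = 2/7, f(-11/14) = 10/7, f(-3/14) = 18/7, f(5/14) = 26/7, f(13/14) = 34/7, f(1.5) = 6.
T_7 = (Δt/2)·[f(t_0) + 2f(t_1) + ... + 2f(t_{6}) + f(t_7)].
Sum = 8.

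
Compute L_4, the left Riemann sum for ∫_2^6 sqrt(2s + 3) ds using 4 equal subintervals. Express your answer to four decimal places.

12.5679

Δs = (6 − 2)/4 = 1.
Left endpoints: 2, 3, 4, 5.
f(2) ≈ 2.6458, f(3) ≈ 3.0000, f(4) ≈ 3.3166, f(5) ≈ 3.6056.
Sum = Δs · [f(2) + f(3) + f(4) + f(5)].
Sum ≈ 12.5679.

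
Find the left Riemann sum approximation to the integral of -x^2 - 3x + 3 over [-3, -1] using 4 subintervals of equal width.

8.75

Δx = (-1 − (-3))/4 = 0.5.
Left endpoints: -3, -2.5, -2, -1.5.
f(-3) = 3, f(-2.5) = 4.25, f(-2) = 5, f(-1.5) = 5.25.
Sum = Δx · [f(-3) + f(-2.5) + f(-2) + f(-1.5)].
Sum = 8.75.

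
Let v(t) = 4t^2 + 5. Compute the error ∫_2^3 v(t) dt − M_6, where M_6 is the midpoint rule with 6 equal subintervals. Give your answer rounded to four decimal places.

Exact integral: ∫_2^3 v(t) dt ≈ 30.333333.
M_6 ≈ 30.324074.
Error ≈ 30.333333 − 30.324074 ≈ 0.0093.

0.0093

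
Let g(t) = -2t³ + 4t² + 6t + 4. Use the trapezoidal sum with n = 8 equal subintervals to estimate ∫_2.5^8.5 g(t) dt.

Δt = (8.5 − 2.5)/8 = 0.75.
g(2.5) = 12.75, g(3.25) = -2.90625, g(4) = -36, g(4.75) = -91.59375, g(5.5) = -174.75, g(6.25) = -290.53125, g(7) = -444, g(7.75) = -640.21875, g(8.5) = -884.25.
T_8 = (Δt/2)·[g(t_0) + 2g(t_1) + ... + 2g(t_{7}) + g(t_8)].
Sum = -1586.8125.

-1586.8125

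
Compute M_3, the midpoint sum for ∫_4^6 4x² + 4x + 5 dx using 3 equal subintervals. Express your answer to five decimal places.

Δx = (6 − 4)/3 = 2/3.
Midpoints: 13/3, 5, 17/3.
f(13/3) = 877/9, f(5) = 125, f(17/3) = 1405/9.
Sum = Δx · [f(13/3) + f(5) + f(17/3)].
Sum ≈ 252.37037.

252.37037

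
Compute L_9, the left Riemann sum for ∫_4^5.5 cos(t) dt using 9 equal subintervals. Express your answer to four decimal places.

Δt = (5.5 − 4)/9 = 1/6.
Left endpoints: 4, 25/6, 13/3, 4.5, 14/3, 29/6, 5, 31/6, 16/3.
f(4) ≈ -0.6536, f(25/6) ≈ -0.5190, f(13/3) ≈ -0.3700, f(4.5) ≈ -0.2108, f(14/3) ≈ -0.0457, f(29/6) ≈ 0.1206, f(5) ≈ 0.2837, f(31/6) ≈ 0.4388, f(16/3) ≈ 0.5818.
Sum = Δt · [f(4) + f(25/6) + f(13/3) + ...].
Sum ≈ -0.0624.

-0.0624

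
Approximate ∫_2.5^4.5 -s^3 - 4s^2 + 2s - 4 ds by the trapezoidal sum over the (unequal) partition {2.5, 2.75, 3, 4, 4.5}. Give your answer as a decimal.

Subinterval widths: 0.25, 0.25, 1, 0.5.
f(2.5) = -39.625, f(2.75) = -49.546875, f(3) = -61, f(4) = -124, f(4.5) = -167.125.
On each subinterval the trapezoid contributes (Δs_i/2)·[f(s_{i-1}) + f(s_i)].
Sum = -190.24609375.

-190.24609375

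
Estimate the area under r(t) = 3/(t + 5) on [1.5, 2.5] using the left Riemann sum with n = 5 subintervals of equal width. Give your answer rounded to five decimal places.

Δt = (2.5 − 1.5)/5 = 0.2.
Left endpoints: 1.5, 1.7, 1.9, 2.1, 2.3.
r(1.5) = 6/13, r(1.7) = 30/67, r(1.9) = 10/23, r(2.1) = 30/71, r(2.3) = 30/73.
Sum = Δt · [r(1.5) + r(1.7) + r(1.9) + r(2.1) + r(2.3)].
Sum ≈ 0.43552.

0.43552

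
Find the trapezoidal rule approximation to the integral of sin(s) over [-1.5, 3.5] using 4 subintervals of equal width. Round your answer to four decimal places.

0.8725

Δs = (3.5 − (-1.5))/4 = 1.25.
f(-1.5) ≈ -0.9975, f(-0.25) ≈ -0.2474, f(1) ≈ 0.8415, f(2.25) ≈ 0.7781, f(3.5) ≈ -0.3508.
T_4 = (Δs/2)·[f(s_0) + 2f(s_1) + 2f(s_2) + 2f(s_3) + f(s_4)].
Sum ≈ 0.8725.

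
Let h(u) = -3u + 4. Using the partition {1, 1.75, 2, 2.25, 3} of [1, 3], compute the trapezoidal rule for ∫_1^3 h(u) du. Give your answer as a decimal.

Subinterval widths: 0.75, 0.25, 0.25, 0.75.
h(1) = 1, h(1.75) = -1.25, h(2) = -2, h(2.25) = -2.75, h(3) = -5.
On each subinterval the trapezoid contributes (Δu_i/2)·[h(u_{i-1}) + h(u_i)].
Sum = -4.

-4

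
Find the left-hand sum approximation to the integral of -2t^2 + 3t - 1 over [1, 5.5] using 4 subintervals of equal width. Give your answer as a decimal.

Δt = (5.5 − 1)/4 = 1.125.
Left endpoints: 1, 2.125, 3.25, 4.375.
f(1) = 0, f(2.125) = -3.65625, f(3.25) = -12.375, f(4.375) = -26.15625.
Sum = Δt · [f(1) + f(2.125) + f(3.25) + f(4.375)].
Sum = -47.4609375.

-47.4609375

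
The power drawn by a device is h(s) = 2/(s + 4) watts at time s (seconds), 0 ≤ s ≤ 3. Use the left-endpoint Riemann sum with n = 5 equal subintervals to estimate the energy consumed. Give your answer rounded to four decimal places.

Δs = (3 − 0)/5 = 0.6.
Left endpoints: 0, 0.6, 1.2, 1.8, 2.4.
h(0) = 0.5, h(0.6) = 10/23, h(1.2) = 5/13, h(1.8) = 10/29, h(2.4) = 0.3125.
Sum = Δs · [h(0) + h(0.6) + h(1.2) + h(1.8) + h(2.4)].
Sum ≈ 1.1860.

1.1860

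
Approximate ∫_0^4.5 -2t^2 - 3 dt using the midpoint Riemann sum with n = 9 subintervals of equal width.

-74.0625

Δt = (4.5 − 0)/9 = 0.5.
Midpoints: 0.25, 0.75, 1.25, 1.75, 2.25, 2.75, 3.25, 3.75, 4.25.
f(0.25) = -3.125, f(0.75) = -4.125, f(1.25) = -6.125, f(1.75) = -9.125, f(2.25) = -13.125, f(2.75) = -18.125, f(3.25) = -24.125, f(3.75) = -31.125, f(4.25) = -39.125.
Sum = Δt · [f(0.25) + f(0.75) + f(1.25) + ...].
Sum = -74.0625.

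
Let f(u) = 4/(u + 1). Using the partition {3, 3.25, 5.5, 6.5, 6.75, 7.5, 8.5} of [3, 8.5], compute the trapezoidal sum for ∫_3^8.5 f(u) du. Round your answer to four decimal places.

Subinterval widths: 0.25, 2.25, 1, 0.25, 0.75, 1.
f(3) = 1, f(3.25) = 16/17, f(5.5) = 8/13, f(6.5) = 8/15, f(6.75) = 16/31, f(7.5) = 8/17, f(8.5) = 8/19.
On each subinterval the trapezoid contributes (Δu_i/2)·[f(u_{i-1}) + f(u_i)].
Sum ≈ 3.5152.

3.5152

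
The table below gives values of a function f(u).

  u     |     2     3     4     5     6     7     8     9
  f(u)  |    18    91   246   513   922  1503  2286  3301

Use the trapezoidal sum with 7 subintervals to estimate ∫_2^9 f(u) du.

7220.5

Δu = 1.
T_7 = (1/2)·[18 + 2·91 + 2·246 + 2·513 + 2·922 + 2·1503 + 2·2286 + 3301] = 7220.5.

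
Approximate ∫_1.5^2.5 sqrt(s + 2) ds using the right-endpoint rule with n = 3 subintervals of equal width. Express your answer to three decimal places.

Δs = (2.5 − 1.5)/3 = 1/3.
Right endpoints: 11/6, 13/6, 2.5.
f(11/6) ≈ 1.958, f(13/6) ≈ 2.041, f(2.5) ≈ 2.121.
Sum = Δs · [f(11/6) + f(13/6) + f(2.5)].
Sum ≈ 2.040.

2.040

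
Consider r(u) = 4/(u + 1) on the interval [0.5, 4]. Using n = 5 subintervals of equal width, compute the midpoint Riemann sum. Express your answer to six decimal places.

4.784102

Δu = (4 − 0.5)/5 = 0.7.
Midpoints: 0.85, 1.55, 2.25, 2.95, 3.65.
r(0.85) = 80/37, r(1.55) = 80/51, r(2.25) = 16/13, r(2.95) = 80/79, r(3.65) = 80/93.
Sum = Δu · [r(0.85) + r(1.55) + r(2.25) + r(2.95) + r(3.65)].
Sum ≈ 4.784102.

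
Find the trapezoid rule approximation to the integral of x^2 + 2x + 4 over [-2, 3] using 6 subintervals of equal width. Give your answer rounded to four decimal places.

37.2454

Δx = (3 − (-2))/6 = 5/6.
f(-2) = 4, f(-7/6) = 109/36, f(-1/3) = 31/9, f(0.5) = 5.25, f(4/3) = 76/9, f(13/6) = 469/36, f(3) = 19.
T_6 = (Δx/2)·[f(x_0) + 2f(x_1) + ... + 2f(x_{5}) + f(x_6)].
Sum ≈ 37.2454.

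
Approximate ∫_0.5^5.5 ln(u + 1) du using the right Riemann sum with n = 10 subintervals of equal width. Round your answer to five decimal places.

Δu = (5.5 − 0.5)/10 = 0.5.
Right endpoints: 1, 1.5, 2, 2.5, 3, 3.5, 4, 4.5, 5, 5.5.
f(1) ≈ 0.69315, f(1.5) ≈ 0.91629, f(2) ≈ 1.09861, f(2.5) ≈ 1.25276, f(3) ≈ 1.38629, f(3.5) ≈ 1.50408, f(4) ≈ 1.60944, f(4.5) ≈ 1.70475, f(5) ≈ 1.79176, f(5.5) ≈ 1.87180.
Sum = Δu · [f(1) + f(1.5) + f(2) + ...].
Sum ≈ 6.91447.

6.91447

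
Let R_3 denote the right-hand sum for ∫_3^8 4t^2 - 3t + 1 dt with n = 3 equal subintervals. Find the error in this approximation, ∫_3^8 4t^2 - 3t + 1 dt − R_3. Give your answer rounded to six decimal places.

Exact integral: ∫_3^8 f(t) dt ≈ 569.16666667.
R_3 ≈ 749.25925926.
Error ≈ 569.16666667 − 749.25925926 ≈ -180.092593.

-180.092593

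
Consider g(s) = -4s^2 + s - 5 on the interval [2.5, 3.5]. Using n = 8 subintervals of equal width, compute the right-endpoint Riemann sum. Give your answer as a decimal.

Δs = (3.5 − 2.5)/8 = 0.125.
Right endpoints: 2.625, 2.75, 2.875, 3, 3.125, 3.25, 3.375, 3.5.
g(2.625) = -29.9375, g(2.75) = -32.5, g(2.875) = -35.1875, g(3) = -38, g(3.125) = -40.9375, g(3.25) = -44, g(3.375) = -47.1875, g(3.5) = -50.5.
Sum = Δs · [g(2.625) + g(2.75) + g(2.875) + ...].
Sum = -39.78125.

-39.78125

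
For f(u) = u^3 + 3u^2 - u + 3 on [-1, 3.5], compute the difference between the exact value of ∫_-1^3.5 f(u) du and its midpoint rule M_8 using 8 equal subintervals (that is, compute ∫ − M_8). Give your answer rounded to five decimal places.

Exact integral: ∫_-1^3.5 f(u) du = 89.015625.
M_8 ≈ 88.2147217.
Error ≈ 89.015625 − 88.2147217 ≈ 0.80090.

0.80090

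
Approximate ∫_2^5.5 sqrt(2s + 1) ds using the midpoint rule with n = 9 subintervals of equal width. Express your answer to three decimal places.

10.131

Δs = (5.5 − 2)/9 = 7/18.
Midpoints: 79/36, 31/12, 107/36, 121/36, 3.75, 149/36, 163/36, 59/12, 191/36.
f(79/36) ≈ 2.321, f(31/12) ≈ 2.483, f(107/36) ≈ 2.635, f(121/36) ≈ 2.779, f(3.75) ≈ 2.915, f(149/36) ≈ 3.046, f(163/36) ≈ 3.171, f(59/12) ≈ 3.291, f(191/36) ≈ 3.408.
Sum = Δs · [f(79/36) + f(31/12) + f(107/36) + ...].
Sum ≈ 10.131.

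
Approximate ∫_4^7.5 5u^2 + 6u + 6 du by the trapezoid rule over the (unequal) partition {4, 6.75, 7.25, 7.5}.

Subinterval widths: 2.75, 0.5, 0.25.
f(4) = 110, f(6.75) = 274.3125, f(7.25) = 312.3125, f(7.5) = 332.25.
On each subinterval the trapezoid contributes (Δu_i/2)·[f(u_{i-1}) + f(u_i)].
Sum = 755.65625.

755.65625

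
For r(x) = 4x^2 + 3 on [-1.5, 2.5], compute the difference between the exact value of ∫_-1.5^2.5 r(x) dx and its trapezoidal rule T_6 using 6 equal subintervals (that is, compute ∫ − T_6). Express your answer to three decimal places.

-1.185

Exact integral: ∫_-1.5^2.5 r(x) dx ≈ 37.33333.
T_6 ≈ 38.51852.
Error ≈ 37.33333 − 38.51852 ≈ -1.185.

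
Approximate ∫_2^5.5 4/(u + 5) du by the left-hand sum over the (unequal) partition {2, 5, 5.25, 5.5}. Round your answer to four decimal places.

1.9118

Subinterval widths: 3, 0.25, 0.25.
Left endpoints: 2, 5, 5.25.
f(2) = 4/7, f(5) = 0.4, f(5.25) = 16/41.
Sum = Σ Δu_i · f(u_i).
Sum ≈ 1.9118.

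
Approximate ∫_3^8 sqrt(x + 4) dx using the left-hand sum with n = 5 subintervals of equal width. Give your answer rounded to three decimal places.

14.953

Δx = (8 − 3)/5 = 1.
Left endpoints: 3, 4, 5, 6, 7.
f(3) ≈ 2.646, f(4) ≈ 2.828, f(5) ≈ 3.000, f(6) ≈ 3.162, f(7) ≈ 3.317.
Sum = Δx · [f(3) + f(4) + f(5) + f(6) + f(7)].
Sum ≈ 14.953.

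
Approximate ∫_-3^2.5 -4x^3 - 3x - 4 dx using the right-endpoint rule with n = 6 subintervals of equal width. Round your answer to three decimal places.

Δx = (2.5 − (-3))/6 = 11/12.
Right endpoints: -25/12, -7/6, -0.25, 2/3, 19/12, 2.5.
f(-25/12) = 16597/432, f(-7/6) = 158/27, f(-0.25) = -3.1875, f(2/3) = -194/27, f(19/12) = -10639/432, f(2.5) = -74.
Sum = Δx · [f(-25/12) + f(-7/6) + f(-0.25) + ...].
Sum ≈ -59.335.

-59.335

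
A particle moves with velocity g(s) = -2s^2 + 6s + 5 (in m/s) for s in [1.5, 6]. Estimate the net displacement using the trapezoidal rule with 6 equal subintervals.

-18.84375

Δs = (6 − 1.5)/6 = 0.75.
g(1.5) = 9.5, g(2.25) = 8.375, g(3) = 5, g(3.75) = -0.625, g(4.5) = -8.5, g(5.25) = -18.625, g(6) = -31.
T_6 = (Δs/2)·[g(s_0) + 2g(s_1) + ... + 2g(s_{5}) + g(s_6)].
Sum = -18.84375.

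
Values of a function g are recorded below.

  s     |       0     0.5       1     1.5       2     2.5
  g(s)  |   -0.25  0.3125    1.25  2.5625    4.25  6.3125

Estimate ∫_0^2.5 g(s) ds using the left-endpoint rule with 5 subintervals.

Δs = 0.5.
Sum = 0.5·[(-0.25) + 0.3125 + 1.25 + 2.5625 + 4.25] = 4.0625.

4.0625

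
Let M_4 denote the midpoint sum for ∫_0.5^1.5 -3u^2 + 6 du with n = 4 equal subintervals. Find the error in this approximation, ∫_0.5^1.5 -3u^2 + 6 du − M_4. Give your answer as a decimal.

Exact integral: ∫_0.5^1.5 f(u) du = 2.75.
M_4 = 2.765625.
Error = 2.75 − 2.765625 = -0.015625.

-0.015625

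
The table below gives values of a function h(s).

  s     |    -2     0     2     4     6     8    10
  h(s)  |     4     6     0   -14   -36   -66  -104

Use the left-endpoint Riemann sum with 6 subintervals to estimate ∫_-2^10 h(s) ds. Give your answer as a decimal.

Δs = 2.
Sum = 2·[4 + 6 + 0 + (-14) + (-36) + (-66)] = -212.

-212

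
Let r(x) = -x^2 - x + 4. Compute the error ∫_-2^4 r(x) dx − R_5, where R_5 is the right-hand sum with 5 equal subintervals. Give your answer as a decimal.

Exact integral: ∫_-2^4 r(x) dx = -6.
R_5 = -18.24.
Error = -6 − (-18.24) = 12.24.

12.24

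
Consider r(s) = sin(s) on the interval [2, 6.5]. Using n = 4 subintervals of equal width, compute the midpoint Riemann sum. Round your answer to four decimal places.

Δs = (6.5 − 2)/4 = 1.125.
Midpoints: 2.5625, 3.6875, 4.8125, 5.9375.
r(2.5625) ≈ 0.5473, r(3.6875) ≈ -0.5192, r(4.8125) ≈ -0.9950, r(5.9375) ≈ -0.3388.
Sum = Δs · [r(2.5625) + r(3.6875) + r(4.8125) + r(5.9375)].
Sum ≈ -1.4690.

-1.4690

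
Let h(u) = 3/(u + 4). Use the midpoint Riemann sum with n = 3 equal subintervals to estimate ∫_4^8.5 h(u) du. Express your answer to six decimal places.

1.336289

Δu = (8.5 − 4)/3 = 1.5.
Midpoints: 4.75, 6.25, 7.75.
h(4.75) = 12/35, h(6.25) = 12/41, h(7.75) = 12/47.
Sum = Δu · [h(4.75) + h(6.25) + h(7.75)].
Sum ≈ 1.336289.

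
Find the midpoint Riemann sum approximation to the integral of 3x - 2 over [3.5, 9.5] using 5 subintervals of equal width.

Δx = (9.5 − 3.5)/5 = 1.2.
Midpoints: 4.1, 5.3, 6.5, 7.7, 8.9.
f(4.1) = 10.3, f(5.3) = 13.9, f(6.5) = 17.5, f(7.7) = 21.1, f(8.9) = 24.7.
Sum = Δx · [f(4.1) + f(5.3) + f(6.5) + f(7.7) + f(8.9)].
Sum = 105.

105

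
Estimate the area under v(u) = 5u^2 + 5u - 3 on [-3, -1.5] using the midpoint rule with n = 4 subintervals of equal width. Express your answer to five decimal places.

Δu = (-1.5 − (-3))/4 = 0.375.
Midpoints: -2.8125, -2.4375, -2.0625, -1.6875.
v(-2.8125) = 22.48828125, v(-2.4375) = 14.51953125, v(-2.0625) = 7.95703125, v(-1.6875) = 2.80078125.
Sum = Δu · [v(-2.8125) + v(-2.4375) + v(-2.0625) + v(-1.6875)].
Sum ≈ 17.91211.

17.91211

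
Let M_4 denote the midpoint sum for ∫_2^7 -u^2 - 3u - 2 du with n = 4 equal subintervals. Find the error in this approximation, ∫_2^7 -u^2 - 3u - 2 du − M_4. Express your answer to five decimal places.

-0.65104

Exact integral: ∫_2^7 f(u) du ≈ -189.1666667.
M_4 = -188.515625.
Error ≈ -189.1666667 − (-188.515625) ≈ -0.65104.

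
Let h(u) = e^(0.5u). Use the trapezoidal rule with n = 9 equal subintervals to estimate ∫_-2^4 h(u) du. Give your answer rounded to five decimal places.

Δu = (4 − (-2))/9 = 2/3.
h(-2) ≈ 0.36788, h(-4/3) ≈ 0.51342, h(-2/3) ≈ 0.71653, h(0) ≈ 1.00000, h(2/3) ≈ 1.39561, h(4/3) ≈ 1.94773, h(2) ≈ 2.71828, h(8/3) ≈ 3.79367, h(10/3) ≈ 5.29449, h(4) ≈ 7.38906.
T_9 = (Δu/2)·[h(u_0) + 2h(u_1) + ... + 2h(u_{8}) + h(u_9)].
Sum ≈ 14.17213.

14.17213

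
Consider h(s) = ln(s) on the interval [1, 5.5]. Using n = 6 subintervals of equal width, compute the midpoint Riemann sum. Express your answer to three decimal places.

Δs = (5.5 − 1)/6 = 0.75.
Midpoints: 1.375, 2.125, 2.875, 3.625, 4.375, 5.125.
h(1.375) ≈ 0.318, h(2.125) ≈ 0.754, h(2.875) ≈ 1.056, h(3.625) ≈ 1.288, h(4.375) ≈ 1.476, h(5.125) ≈ 1.634.
Sum = Δs · [h(1.375) + h(2.125) + h(2.875) + ...].
Sum ≈ 4.895.

4.895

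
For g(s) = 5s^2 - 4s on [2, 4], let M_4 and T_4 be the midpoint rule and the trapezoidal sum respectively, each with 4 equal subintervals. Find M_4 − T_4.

-0.625

M_4 = 69.125.
T_4 = 69.75.
M_4 − T_4 = -0.625.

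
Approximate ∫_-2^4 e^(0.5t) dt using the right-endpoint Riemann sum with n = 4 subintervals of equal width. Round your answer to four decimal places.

19.9604

Δt = (4 − (-2))/4 = 1.5.
Right endpoints: -0.5, 1, 2.5, 4.
f(-0.5) ≈ 0.7788, f(1) ≈ 1.6487, f(2.5) ≈ 3.4903, f(4) ≈ 7.3891.
Sum = Δt · [f(-0.5) + f(1) + f(2.5) + f(4)].
Sum ≈ 19.9604.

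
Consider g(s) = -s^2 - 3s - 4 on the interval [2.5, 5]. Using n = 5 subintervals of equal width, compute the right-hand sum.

-81.25

Δs = (5 − 2.5)/5 = 0.5.
Right endpoints: 3, 3.5, 4, 4.5, 5.
g(3) = -22, g(3.5) = -26.75, g(4) = -32, g(4.5) = -37.75, g(5) = -44.
Sum = Δs · [g(3) + g(3.5) + g(4) + g(4.5) + g(5)].
Sum = -81.25.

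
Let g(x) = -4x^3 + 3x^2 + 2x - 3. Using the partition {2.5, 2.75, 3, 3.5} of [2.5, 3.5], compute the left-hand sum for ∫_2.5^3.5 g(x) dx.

-63.9375

Subinterval widths: 0.25, 0.25, 0.5.
Left endpoints: 2.5, 2.75, 3.
g(2.5) = -41.75, g(2.75) = -58, g(3) = -78.
Sum = Σ Δx_i · g(x_i).
Sum = -63.9375.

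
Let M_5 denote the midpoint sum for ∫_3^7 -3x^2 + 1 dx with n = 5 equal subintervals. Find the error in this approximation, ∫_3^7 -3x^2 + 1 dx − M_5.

Exact integral: ∫_3^7 f(x) dx = -312.
M_5 = -311.36.
Error = -312 − (-311.36) = -0.64.

-0.64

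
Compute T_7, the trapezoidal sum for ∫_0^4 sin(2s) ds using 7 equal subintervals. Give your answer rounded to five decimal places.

0.50901

Δs = (4 − 0)/7 = 4/7.
f(0) ≈ 0.00000, f(4/7) ≈ 0.90982, f(8/7) ≈ 0.75515, f(12/7) ≈ -0.28306, f(16/7) ≈ -0.99008, f(20/7) ≈ -0.53871, f(24/7) ≈ 0.54296, f(4) ≈ 0.98936.
T_7 = (Δs/2)·[f(s_0) + 2f(s_1) + ... + 2f(s_{6}) + f(s_7)].
Sum ≈ 0.50901.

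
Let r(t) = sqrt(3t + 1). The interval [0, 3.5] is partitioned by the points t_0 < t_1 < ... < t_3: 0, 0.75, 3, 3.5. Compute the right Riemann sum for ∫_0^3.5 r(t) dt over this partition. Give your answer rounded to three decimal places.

Subinterval widths: 0.75, 2.25, 0.5.
Right endpoints: 0.75, 3, 3.5.
r(0.75) ≈ 1.803, r(3) ≈ 3.162, r(3.5) ≈ 3.391.
Sum = Σ Δt_i · r(t_i).
Sum ≈ 10.163.

10.163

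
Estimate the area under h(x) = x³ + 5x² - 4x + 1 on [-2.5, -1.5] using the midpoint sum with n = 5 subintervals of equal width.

20.92

Δx = (-1.5 − (-2.5))/5 = 0.2.
Midpoints: -2.4, -2.2, -2, -1.8, -1.6.
h(-2.4) = 25.576, h(-2.2) = 23.352, h(-2) = 21, h(-1.8) = 18.568, h(-1.6) = 16.104.
Sum = Δx · [h(-2.4) + h(-2.2) + h(-2) + h(-1.8) + h(-1.6)].
Sum = 20.92.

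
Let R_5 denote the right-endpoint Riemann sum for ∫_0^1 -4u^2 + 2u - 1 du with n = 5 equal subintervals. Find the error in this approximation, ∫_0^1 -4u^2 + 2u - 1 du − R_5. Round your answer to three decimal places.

0.227

Exact integral: ∫_0^1 f(u) du ≈ -1.33333.
R_5 = -1.56.
Error ≈ -1.33333 − (-1.56) ≈ 0.227.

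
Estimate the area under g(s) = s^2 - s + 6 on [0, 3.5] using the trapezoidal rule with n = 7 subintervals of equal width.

29.3125

Δs = (3.5 − 0)/7 = 0.5.
g(0) = 6, g(0.5) = 5.75, g(1) = 6, g(1.5) = 6.75, g(2) = 8, g(2.5) = 9.75, g(3) = 12, g(3.5) = 14.75.
T_7 = (Δs/2)·[g(s_0) + 2g(s_1) + ... + 2g(s_{6}) + g(s_7)].
Sum = 29.3125.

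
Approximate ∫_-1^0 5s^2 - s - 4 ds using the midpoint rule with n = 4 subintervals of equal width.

Δs = (0 − (-1))/4 = 0.25.
Midpoints: -0.875, -0.625, -0.375, -0.125.
f(-0.875) = 0.703125, f(-0.625) = -1.421875, f(-0.375) = -2.921875, f(-0.125) = -3.796875.
Sum = Δs · [f(-0.875) + f(-0.625) + f(-0.375) + f(-0.125)].
Sum = -1.859375.

-1.859375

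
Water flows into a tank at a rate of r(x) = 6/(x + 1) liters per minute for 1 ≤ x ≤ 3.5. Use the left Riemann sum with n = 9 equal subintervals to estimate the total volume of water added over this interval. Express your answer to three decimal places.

5.105

Δx = (3.5 − 1)/9 = 5/18.
Left endpoints: 1, 23/18, 14/9, 11/6, 19/9, 43/18, 8/3, 53/18, 29/9.
r(1) = 3, r(23/18) = 108/41, r(14/9) = 54/23, r(11/6) = 36/17, r(19/9) = 27/14, r(43/18) = 108/61, r(8/3) = 18/11, r(53/18) = 108/71, r(29/9) = 27/19.
Sum = Δx · [r(1) + r(23/18) + r(14/9) + ...].
Sum ≈ 5.105.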